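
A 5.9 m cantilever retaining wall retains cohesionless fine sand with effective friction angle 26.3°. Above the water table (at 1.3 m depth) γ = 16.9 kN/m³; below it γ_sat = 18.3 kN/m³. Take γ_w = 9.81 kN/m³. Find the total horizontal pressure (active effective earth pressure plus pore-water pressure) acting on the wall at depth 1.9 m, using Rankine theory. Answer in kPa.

16.3 kPa

K_a = (1 − sin φ)/(1 + sin φ) = 0.3859.
γ' = 18.3 − 9.81 = 8.490 kN/m³.
Effective vertical stress at 1.9 m: σ'_v = 16.9×1.3 + 8.490×0.600 = 27.06 kPa.
σ'_h = K_a σ'_v = 0.3859 × 27.06 = 10.44 kPa; u = γ_w × 0.600 = 5.886 kPa.
Total σ_h = 10.44 + 5.886 = 16.33 kPa.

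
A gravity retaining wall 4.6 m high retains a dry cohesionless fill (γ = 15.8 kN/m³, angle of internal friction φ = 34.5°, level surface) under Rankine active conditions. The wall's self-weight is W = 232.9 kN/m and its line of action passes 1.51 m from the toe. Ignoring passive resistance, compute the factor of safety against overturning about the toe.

K_a = tan²(45° − 34.5°/2) = 0.2768.
P_a = ½K_aγH² = 0.5×0.2768×15.8×4.6² = 46.27 kN/m, acting at H/3 = 1.533 m above the base.
Overturning moment M_o = P_a × H/3 = 46.27 × 1.533 = 70.95.
Resisting moment M_r = W × 1.51 = 232.9 × 1.51 = 351.7.
FS_overturning = M_r/M_o = 351.7/70.95 = 4.957.

4.96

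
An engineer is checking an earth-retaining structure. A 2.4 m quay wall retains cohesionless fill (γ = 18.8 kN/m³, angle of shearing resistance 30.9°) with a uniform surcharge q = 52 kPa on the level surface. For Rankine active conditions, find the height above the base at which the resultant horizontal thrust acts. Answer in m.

1.08 m

K_a = 0.3214.
Triangular part P₁ = ½K_aγH² = 17.40 at H/3 = 0.8000 m; rectangular part P₂ = K_a q H = 40.11 at H/2 = 1.200 m.
ȳ = (P₁·0.8000 + P₂·1.200)/(P₁+P₂) = 1.079 m.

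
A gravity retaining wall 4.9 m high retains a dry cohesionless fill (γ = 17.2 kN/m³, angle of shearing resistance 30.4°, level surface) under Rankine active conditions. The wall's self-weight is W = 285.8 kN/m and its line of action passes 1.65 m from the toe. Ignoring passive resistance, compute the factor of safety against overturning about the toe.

K_a = tan²(45° − 30.4°/2) = 0.3280.
P_a = ½K_aγH² = 0.5×0.3280×17.2×4.9² = 67.73 kN/m, acting at H/3 = 1.633 m above the base.
Overturning moment M_o = P_a × H/3 = 67.73 × 1.633 = 110.6.
Resisting moment M_r = W × 1.65 = 285.8 × 1.65 = 471.6.
FS_overturning = M_r/M_o = 471.6/110.6 = 4.263.

4.26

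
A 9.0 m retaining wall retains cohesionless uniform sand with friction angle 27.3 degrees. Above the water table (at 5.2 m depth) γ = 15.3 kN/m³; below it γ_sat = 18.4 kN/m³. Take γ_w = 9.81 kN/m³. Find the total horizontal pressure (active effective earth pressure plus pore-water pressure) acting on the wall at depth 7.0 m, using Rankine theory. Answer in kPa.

52.9 kPa

K_a = (1 − sin φ)/(1 + sin φ) = 0.3711.
γ' = 18.4 − 9.81 = 8.590 kN/m³.
Effective vertical stress at 7.0 m: σ'_v = 15.3×5.2 + 8.590×1.80 = 95.02 kPa.
σ'_h = K_a σ'_v = 0.3711 × 95.02 = 35.27 kPa; u = γ_w × 1.80 = 17.66 kPa.
Total σ_h = 35.27 + 17.66 = 52.92 kPa.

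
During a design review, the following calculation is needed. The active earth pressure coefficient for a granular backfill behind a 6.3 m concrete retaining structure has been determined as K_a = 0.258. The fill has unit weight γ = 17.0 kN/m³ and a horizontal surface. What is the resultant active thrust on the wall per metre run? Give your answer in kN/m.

87.0 kN/m

P = ½ K_a γ H² = 0.5 × 0.258 × 17.0 × 6.3² = 87.04 kN/m.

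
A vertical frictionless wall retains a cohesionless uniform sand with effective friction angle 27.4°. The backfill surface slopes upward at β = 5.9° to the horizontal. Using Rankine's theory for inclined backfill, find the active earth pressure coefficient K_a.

0.376

K_a = cos β · (cos β − √(cos²β − cos²φ)) / (cos β + √(cos²β − cos²φ)).
cos β = 0.9947, cos φ = 0.8878, √(cos²β − cos²φ) = 0.4486.
K_a = 0.9947 × (0.9947 − 0.4486)/(0.9947 + 0.4486) = 0.3764.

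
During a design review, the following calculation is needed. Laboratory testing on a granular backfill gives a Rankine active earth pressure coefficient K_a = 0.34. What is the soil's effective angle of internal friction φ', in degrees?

K_a = tan²(45° − φ/2) ⇒ 45° − φ/2 = arctan(√0.34) = 30.25°.
φ = 2(45° − 30.25°) = 29.51°.

29.5°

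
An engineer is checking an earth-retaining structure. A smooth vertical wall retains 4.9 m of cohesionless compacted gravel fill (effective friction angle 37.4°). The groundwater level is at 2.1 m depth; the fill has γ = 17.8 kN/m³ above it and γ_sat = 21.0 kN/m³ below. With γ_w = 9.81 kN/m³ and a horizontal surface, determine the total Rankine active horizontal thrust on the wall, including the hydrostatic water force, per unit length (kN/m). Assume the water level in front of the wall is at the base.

K_a = tan²(45° − φ/2) = 0.2443.
γ' = 21.0 − 9.81 = 11.19 kN/m³. Depth below WT = 2.8 m.
σ'_h at WT = K_a γ d_w = 9.131 kPa; at base = 9.131 + K_a γ' × 2.8 = 16.78 kPa.
P₁ (0–2.1 m) = ½×9.131×2.1 = 9.587. P₂ (2.1–4.9 m) = ½(9.131+16.78)×2.8 = 36.28.
P_w = ½ γ_w h₂² = 0.5×9.81×2.8² = 38.46. Total = 9.587+36.28+38.46 = 84.32 kN/m.

84.3 kN/m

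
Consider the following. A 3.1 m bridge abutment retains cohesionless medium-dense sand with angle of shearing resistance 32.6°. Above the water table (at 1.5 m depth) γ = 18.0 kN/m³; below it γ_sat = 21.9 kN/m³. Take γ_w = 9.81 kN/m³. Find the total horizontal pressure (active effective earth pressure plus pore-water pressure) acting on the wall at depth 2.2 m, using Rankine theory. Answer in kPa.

17.5 kPa

K_a = (1 − sin φ)/(1 + sin φ) = 0.2997.
γ' = 21.9 − 9.81 = 12.09 kN/m³.
Effective vertical stress at 2.2 m: σ'_v = 18.0×1.5 + 12.09×0.700 = 35.46 kPa.
σ'_h = K_a σ'_v = 0.2997 × 35.46 = 10.63 kPa; u = γ_w × 0.700 = 6.867 kPa.
Total σ_h = 10.63 + 6.867 = 17.50 kPa.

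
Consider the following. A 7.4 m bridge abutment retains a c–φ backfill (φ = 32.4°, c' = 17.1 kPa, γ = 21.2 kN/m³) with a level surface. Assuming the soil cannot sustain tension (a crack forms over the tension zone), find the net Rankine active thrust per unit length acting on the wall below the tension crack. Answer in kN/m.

K_a = 0.3022; √K_a = 0.5498.
Tension-crack depth z_c = 2c/(γ√K_a) = 2×17.1/(21.2×0.5498) = 2.934 m.
σ_a at base = K_a γ H − 2c√K_a = 0.3022×21.2×7.4 − 2×17.1×0.5498 = 28.61 kPa.
P_a = ½ × 28.61 × (H − z_c) = 0.5×28.61×4.466 = 63.89 kN/m.

63.9 kN/m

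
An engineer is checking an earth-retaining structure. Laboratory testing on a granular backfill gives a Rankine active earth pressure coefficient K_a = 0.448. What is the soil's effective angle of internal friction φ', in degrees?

K_a = tan²(45° − φ/2) ⇒ 45° − φ/2 = arctan(√0.448) = 33.80°.
φ = 2(45° − 33.80°) = 22.41°.

22.4°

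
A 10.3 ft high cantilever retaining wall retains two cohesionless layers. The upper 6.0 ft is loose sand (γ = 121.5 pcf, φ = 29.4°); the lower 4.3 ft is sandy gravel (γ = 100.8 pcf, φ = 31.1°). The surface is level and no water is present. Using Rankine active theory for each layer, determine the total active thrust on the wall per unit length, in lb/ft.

2040 lb/ft

K_a1 = tan²(45°−29.4°/2) = 0.3415; K_a2 = tan²(45°−31.1°/2) = 0.3188.
Layer 1: σ at base = K_a1 γ₁ h₁ = 248.9 psf; P₁ = ½×248.9×6.0 = 746.8.
Layer 2: σ_v at top = γ₁h₁ = 729.0; σ_h top = K_a2×729.0 = 232.4; σ_h base = K_a2×(729.0+100.8×4.3) = 370.6.
P₂ = ½(232.4+370.6)×4.3 = 1296. Total P_a = 746.8+1296 = 2043 lb/ft.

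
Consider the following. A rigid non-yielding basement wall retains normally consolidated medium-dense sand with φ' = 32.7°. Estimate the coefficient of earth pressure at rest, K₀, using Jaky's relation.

K₀ = 1 − sin φ' = 1 − sin 32.7° = 0.4598.

0.460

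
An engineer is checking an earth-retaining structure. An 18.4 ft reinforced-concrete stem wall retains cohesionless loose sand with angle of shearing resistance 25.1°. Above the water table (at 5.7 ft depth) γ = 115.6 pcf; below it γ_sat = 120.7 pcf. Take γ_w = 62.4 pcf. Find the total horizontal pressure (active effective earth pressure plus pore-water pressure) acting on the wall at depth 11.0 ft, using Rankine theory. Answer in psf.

722 psf

K_a = (1 − sin φ)/(1 + sin φ) = 0.4043.
γ' = 120.7 − 62.4 = 58.30 pcf.
Effective vertical stress at 11.0 ft: σ'_v = 115.6×5.7 + 58.30×5.30 = 967.9 psf.
σ'_h = K_a σ'_v = 0.4043 × 967.9 = 391.3 psf; u = γ_w × 5.30 = 330.7 psf.
Total σ_h = 391.3 + 330.7 = 722.0 psf.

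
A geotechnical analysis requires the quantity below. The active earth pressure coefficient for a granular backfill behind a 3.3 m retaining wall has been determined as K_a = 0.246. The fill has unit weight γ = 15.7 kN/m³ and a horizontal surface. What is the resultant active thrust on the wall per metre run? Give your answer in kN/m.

P = ½ K_a γ H² = 0.5 × 0.246 × 15.7 × 3.3² = 21.03 kN/m.

21.0 kN/m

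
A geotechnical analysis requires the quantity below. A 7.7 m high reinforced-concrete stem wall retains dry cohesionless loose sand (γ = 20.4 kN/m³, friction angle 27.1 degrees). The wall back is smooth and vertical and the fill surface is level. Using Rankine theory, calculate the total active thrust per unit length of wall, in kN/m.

K_a = tan²(45° − φ/2) = 0.3741.
P_a = ½ K_a γ H² = 0.5 × 0.3741 × 20.4 × 7.7² = 226.2 kN/m.

226 kN/m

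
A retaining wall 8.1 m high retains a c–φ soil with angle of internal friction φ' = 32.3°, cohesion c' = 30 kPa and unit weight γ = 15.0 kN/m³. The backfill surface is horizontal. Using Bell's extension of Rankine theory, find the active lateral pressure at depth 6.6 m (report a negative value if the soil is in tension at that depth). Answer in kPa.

K_a = (1 − sin φ)/(1 + sin φ) = 0.3035.
σ_a = K_a γ z − 2c√K_a = 0.3035×15.0×6.6 − 2×30×0.5509 = -3.009 kPa.

-3.01 kPa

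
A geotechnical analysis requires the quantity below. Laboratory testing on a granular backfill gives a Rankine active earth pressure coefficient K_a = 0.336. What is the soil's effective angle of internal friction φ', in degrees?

29.8°

K_a = tan²(45° − φ/2) ⇒ 45° − φ/2 = arctan(√0.336) = 30.10°.
φ = 2(45° − 30.10°) = 29.80°.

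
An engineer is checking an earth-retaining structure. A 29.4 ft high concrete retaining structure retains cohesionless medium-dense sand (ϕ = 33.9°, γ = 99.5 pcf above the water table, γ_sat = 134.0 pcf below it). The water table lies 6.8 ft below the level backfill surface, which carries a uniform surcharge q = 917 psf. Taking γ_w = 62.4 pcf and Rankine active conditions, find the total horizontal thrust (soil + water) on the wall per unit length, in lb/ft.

33800 lb/ft

K_a = tan²(45° − φ/2) = 0.2839.
γ' = 134.0 − 62.4 = 71.60 pcf. h₂ = H − d_w = 22.6 ft.
σ'_h: at surface K_a·q = 260.3; at WT K_a(q+γd_w) = 452.4; at base K_a(q+γd_w+γ'h₂) = 911.8 psf.
P₁ = ½(260.3+452.4)×6.8 = 2423; P₂ = ½(452.4+911.8)×22.6 = 15420; P_w = ½γ_w h₂² = 15940.
Total = 2423+15420+15940 = 33780 lb/ft.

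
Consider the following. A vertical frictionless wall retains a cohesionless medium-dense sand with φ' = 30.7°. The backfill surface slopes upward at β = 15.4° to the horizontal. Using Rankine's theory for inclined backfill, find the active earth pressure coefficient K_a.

K_a = cos β · (cos β − √(cos²β − cos²φ)) / (cos β + √(cos²β − cos²φ)).
cos β = 0.9641, cos φ = 0.8599, √(cos²β − cos²φ) = 0.4360.
K_a = 0.9641 × (0.9641 − 0.4360)/(0.9641 + 0.4360) = 0.3636.

0.364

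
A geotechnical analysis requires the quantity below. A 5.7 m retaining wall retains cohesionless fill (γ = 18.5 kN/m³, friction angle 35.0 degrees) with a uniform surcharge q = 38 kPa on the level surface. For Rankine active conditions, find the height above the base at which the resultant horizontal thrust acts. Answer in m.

2.30 m

K_a = 0.2710.
Triangular part P₁ = ½K_aγH² = 81.44 at H/3 = 1.900 m; rectangular part P₂ = K_a q H = 58.70 at H/2 = 2.850 m.
ȳ = (P₁·1.900 + P₂·2.850)/(P₁+P₂) = 2.298 m.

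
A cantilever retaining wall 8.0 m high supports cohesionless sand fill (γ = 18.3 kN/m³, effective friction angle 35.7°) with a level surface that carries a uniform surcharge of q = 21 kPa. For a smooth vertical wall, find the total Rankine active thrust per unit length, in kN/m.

198 kN/m

K_a = tan²(45° − φ/2) = 0.2630.
Soil triangle: ½ K_a γ H² = 0.5×0.2630×18.3×8.0² = 154.0 kN/m.
Surcharge rectangle: K_a q H = 0.2630×21×8.0 = 44.18 kN/m.
Total = 154.0 + 44.18 = 198.2 kN/m.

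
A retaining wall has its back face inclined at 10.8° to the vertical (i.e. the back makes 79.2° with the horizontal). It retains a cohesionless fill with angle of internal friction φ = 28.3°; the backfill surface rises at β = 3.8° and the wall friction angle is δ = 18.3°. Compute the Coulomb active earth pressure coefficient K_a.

0.427

K_a = sin²(α+φ) / [sin²α · sin(α−δ) · (1 + √{sin(φ+δ)sin(φ−β) / (sin(α−δ)sin(α+β))})²].
With α = 79.2°, φ = 28.3°, δ = 18.3°, β = 3.8°: K_a = 0.4271.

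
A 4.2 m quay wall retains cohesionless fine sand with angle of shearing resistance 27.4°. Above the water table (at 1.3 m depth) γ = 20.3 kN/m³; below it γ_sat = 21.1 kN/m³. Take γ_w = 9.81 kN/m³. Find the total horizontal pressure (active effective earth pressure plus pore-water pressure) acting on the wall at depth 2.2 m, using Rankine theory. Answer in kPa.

K_a = (1 − sin φ)/(1 + sin φ) = 0.3697.
γ' = 21.1 − 9.81 = 11.29 kN/m³.
Effective vertical stress at 2.2 m: σ'_v = 20.3×1.3 + 11.29×0.900 = 36.55 kPa.
σ'_h = K_a σ'_v = 0.3697 × 36.55 = 13.51 kPa; u = γ_w × 0.900 = 8.829 kPa.
Total σ_h = 13.51 + 8.829 = 22.34 kPa.

22.3 kPa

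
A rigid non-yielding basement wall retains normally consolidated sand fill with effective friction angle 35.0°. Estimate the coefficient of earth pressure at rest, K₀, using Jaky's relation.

K₀ = 1 − sin φ' = 1 − sin 35.0° = 0.4264.

0.426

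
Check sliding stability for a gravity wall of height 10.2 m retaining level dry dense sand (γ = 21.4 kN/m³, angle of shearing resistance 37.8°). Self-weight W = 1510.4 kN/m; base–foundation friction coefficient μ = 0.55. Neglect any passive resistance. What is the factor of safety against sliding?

3.11

K_a = tan²(45° − 37.8°/2) = 0.2400.
P_a = ½K_aγH² = 0.5×0.2400×21.4×10.2² = 267.2 kN/m, acting at H/3 = 3.400 m above the base.
FS_sliding = μW / P_a = 0.55×1510.4 / 267.2 = 3.109.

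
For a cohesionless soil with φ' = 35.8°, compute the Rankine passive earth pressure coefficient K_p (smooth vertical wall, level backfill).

K_p = (1 + sin φ)/(1 − sin φ) = tan²(45° + 35.8°/2) = 3.819.

3.82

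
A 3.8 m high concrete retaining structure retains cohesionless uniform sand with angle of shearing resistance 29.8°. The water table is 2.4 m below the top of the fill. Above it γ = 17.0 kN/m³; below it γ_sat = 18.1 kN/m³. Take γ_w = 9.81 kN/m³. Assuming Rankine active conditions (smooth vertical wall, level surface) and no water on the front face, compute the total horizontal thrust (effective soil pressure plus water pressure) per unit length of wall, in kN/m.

K_a = tan²(45° − φ/2) = 0.3360.
γ' = 18.1 − 9.81 = 8.290 kN/m³. Depth below WT = 1.4 m.
σ'_h at WT = K_a γ d_w = 13.71 kPa; at base = 13.71 + K_a γ' × 1.4 = 17.61 kPa.
P₁ (0–2.4 m) = ½×13.71×2.4 = 16.45. P₂ (2.4–3.8 m) = ½(13.71+17.61)×1.4 = 21.92.
P_w = ½ γ_w h₂² = 0.5×9.81×1.4² = 9.614. Total = 16.45+21.92+9.614 = 47.99 kN/m.

48.0 kN/m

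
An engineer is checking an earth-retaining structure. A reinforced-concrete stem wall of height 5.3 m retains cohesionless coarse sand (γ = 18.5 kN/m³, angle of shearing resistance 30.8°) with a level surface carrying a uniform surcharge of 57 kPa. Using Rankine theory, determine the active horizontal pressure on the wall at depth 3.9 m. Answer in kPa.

41.7 kPa

K_a = (1 − sin φ)/(1 + sin φ) = 0.3227.
σ_v = γz + q = 18.5 × 3.9 + 57 = 129.1 kPa.
σ_h = K_a σ_v = 0.3227 × 129.1 = 41.68 kPa.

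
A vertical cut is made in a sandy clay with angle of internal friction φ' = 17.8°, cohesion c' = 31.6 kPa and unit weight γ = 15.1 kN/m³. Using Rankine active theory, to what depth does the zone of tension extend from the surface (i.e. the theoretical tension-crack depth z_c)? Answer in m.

K_a = tan²(45° − 17.8°/2) = 0.5318; √K_a = 0.7292.
The active pressure is zero where K_a γ z = 2c√K_a, so z_c = 2c/(γ√K_a) = 2×31.6/(15.1×0.7292) = 5.740 m.

5.74 m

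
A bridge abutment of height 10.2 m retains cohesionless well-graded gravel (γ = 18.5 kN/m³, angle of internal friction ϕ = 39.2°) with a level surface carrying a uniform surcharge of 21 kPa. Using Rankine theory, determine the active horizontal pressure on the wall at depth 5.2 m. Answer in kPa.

K_a = (1 − sin φ)/(1 + sin φ) = 0.2255.
σ_v = γz + q = 18.5 × 5.2 + 21 = 117.2 kPa.
σ_h = K_a σ_v = 0.2255 × 117.2 = 26.42 kPa.

26.4 kPa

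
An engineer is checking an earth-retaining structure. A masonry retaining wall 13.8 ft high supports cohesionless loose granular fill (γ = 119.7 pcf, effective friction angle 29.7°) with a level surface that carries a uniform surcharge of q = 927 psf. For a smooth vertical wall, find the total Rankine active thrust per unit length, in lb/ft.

8160 lb/ft

K_a = tan²(45° − φ/2) = 0.3374.
Soil triangle: ½ K_a γ H² = 0.5×0.3374×119.7×13.8² = 3845 lb/ft.
Surcharge rectangle: K_a q H = 0.3374×927×13.8 = 4316 lb/ft.
Total = 3845 + 4316 = 8161 lb/ft.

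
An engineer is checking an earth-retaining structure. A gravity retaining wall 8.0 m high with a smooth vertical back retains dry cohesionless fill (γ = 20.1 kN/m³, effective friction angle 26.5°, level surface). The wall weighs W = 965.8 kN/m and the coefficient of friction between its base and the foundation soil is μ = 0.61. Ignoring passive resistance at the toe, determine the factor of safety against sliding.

K_a = tan²(45° − 26.5°/2) = 0.3829.
P_a = ½K_aγH² = 0.5×0.3829×20.1×8.0² = 246.3 kN/m, acting at H/3 = 2.667 m above the base.
FS_sliding = μW / P_a = 0.61×965.8 / 246.3 = 2.392.

2.39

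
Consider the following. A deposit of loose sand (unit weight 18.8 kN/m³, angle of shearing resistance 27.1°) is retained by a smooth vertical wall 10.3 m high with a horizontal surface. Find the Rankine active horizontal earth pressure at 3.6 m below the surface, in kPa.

25.3 kPa

K_a = (1 − sin φ)/(1 + sin φ) = 0.3741.
σ_h = K_a γ z = 0.3741 × 18.8 × 3.6 = 25.32 kPa.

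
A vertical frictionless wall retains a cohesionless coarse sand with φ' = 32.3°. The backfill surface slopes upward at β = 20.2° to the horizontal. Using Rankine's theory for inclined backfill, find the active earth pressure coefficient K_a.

K_a = cos β · (cos β − √(cos²β − cos²φ)) / (cos β + √(cos²β − cos²φ)).
cos β = 0.9385, cos φ = 0.8453, √(cos²β − cos²φ) = 0.4078.
K_a = 0.9385 × (0.9385 − 0.4078)/(0.9385 + 0.4078) = 0.3699.

0.370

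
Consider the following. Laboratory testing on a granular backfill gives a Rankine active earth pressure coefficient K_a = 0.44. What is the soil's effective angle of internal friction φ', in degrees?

K_a = tan²(45° − φ/2) ⇒ 45° − φ/2 = arctan(√0.44) = 33.56°.
φ = 2(45° − 33.56°) = 22.89°.

22.9°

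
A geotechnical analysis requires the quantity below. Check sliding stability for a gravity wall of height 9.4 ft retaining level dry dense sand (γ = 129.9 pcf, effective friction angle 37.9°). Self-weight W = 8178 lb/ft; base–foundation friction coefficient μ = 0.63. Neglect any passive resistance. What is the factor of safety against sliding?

3.76

K_a = tan²(45° − 37.9°/2) = 0.2389.
P_a = ½K_aγH² = 0.5×0.2389×129.9×9.4² = 1371 lb/ft, acting at H/3 = 3.133 ft above the base.
FS_sliding = μW / P_a = 0.63×8178 / 1371 = 3.757.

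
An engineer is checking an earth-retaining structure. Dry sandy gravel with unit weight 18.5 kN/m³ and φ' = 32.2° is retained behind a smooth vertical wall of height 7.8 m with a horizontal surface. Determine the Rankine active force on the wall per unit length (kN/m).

171 kN/m

K_a = tan²(45° − φ/2) = 0.3047.
P_a = ½ K_a γ H² = 0.5 × 0.3047 × 18.5 × 7.8² = 171.5 kN/m.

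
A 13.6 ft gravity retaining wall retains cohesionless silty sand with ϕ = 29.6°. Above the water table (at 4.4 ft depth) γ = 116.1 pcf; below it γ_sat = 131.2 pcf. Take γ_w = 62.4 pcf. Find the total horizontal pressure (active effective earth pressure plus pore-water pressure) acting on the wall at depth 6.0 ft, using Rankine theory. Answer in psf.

K_a = (1 − sin φ)/(1 + sin φ) = 0.3387.
γ' = 131.2 − 62.4 = 68.80 pcf.
Effective vertical stress at 6.0 ft: σ'_v = 116.1×4.4 + 68.80×1.60 = 620.9 psf.
σ'_h = K_a σ'_v = 0.3387 × 620.9 = 210.3 psf; u = γ_w × 1.60 = 99.84 psf.
Total σ_h = 210.3 + 99.84 = 310.2 psf.

310 psf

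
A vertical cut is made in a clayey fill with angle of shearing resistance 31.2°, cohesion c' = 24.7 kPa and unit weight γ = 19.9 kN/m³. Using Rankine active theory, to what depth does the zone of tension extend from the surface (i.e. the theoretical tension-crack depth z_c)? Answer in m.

4.41 m

K_a = tan²(45° − 31.2°/2) = 0.3175; √K_a = 0.5635.
The active pressure is zero where K_a γ z = 2c√K_a, so z_c = 2c/(γ√K_a) = 2×24.7/(19.9×0.5635) = 4.406 m.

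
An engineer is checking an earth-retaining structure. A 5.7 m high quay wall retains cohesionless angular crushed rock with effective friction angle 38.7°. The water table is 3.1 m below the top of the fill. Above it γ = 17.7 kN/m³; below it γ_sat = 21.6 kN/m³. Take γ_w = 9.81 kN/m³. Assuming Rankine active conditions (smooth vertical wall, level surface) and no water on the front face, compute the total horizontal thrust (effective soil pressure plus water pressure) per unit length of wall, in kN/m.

K_a = tan²(45° − φ/2) = 0.2306.
γ' = 21.6 − 9.81 = 11.79 kN/m³. Depth below WT = 2.6 m.
σ'_h at WT = K_a γ d_w = 12.65 kPa; at base = 12.65 + K_a γ' × 2.6 = 19.72 kPa.
P₁ (0–3.1 m) = ½×12.65×3.1 = 19.61. P₂ (3.1–5.7 m) = ½(12.65+19.72)×2.6 = 42.08.
P_w = ½ γ_w h₂² = 0.5×9.81×2.6² = 33.16. Total = 19.61+42.08+33.16 = 94.85 kN/m.

94.9 kN/m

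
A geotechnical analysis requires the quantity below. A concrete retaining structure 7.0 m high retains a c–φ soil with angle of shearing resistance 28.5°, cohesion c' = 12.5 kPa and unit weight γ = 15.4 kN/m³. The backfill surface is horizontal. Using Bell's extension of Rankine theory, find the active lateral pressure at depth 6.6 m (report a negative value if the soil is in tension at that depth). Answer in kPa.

21.1 kPa

K_a = (1 − sin φ)/(1 + sin φ) = 0.3540.
σ_a = K_a γ z − 2c√K_a = 0.3540×15.4×6.6 − 2×12.5×0.5949 = 21.10 kPa.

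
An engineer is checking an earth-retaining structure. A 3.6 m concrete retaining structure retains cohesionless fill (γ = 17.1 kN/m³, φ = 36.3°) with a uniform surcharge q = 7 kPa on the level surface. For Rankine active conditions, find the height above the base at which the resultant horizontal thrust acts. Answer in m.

K_a = 0.2563.
Triangular part P₁ = ½K_aγH² = 28.40 at H/3 = 1.200 m; rectangular part P₂ = K_a q H = 6.458 at H/2 = 1.800 m.
ȳ = (P₁·1.200 + P₂·1.800)/(P₁+P₂) = 1.311 m.

1.31 m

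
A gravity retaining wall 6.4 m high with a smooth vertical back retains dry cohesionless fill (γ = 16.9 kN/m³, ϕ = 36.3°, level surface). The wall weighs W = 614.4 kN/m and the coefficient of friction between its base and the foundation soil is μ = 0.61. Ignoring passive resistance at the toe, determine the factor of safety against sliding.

K_a = tan²(45° − 36.3°/2) = 0.2563.
P_a = ½K_aγH² = 0.5×0.2563×16.9×6.4² = 88.70 kN/m, acting at H/3 = 2.133 m above the base.
FS_sliding = μW / P_a = 0.61×614.4 / 88.70 = 4.225.

4.23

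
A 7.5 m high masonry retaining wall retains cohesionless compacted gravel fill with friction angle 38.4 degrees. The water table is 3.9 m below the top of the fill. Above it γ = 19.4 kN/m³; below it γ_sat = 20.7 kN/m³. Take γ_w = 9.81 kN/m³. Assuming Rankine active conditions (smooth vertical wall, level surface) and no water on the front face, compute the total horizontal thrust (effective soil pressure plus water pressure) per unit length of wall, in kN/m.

178 kN/m

K_a = tan²(45° − φ/2) = 0.2337.
γ' = 20.7 − 9.81 = 10.89 kN/m³. Depth below WT = 3.6 m.
σ'_h at WT = K_a γ d_w = 17.68 kPa; at base = 17.68 + K_a γ' × 3.6 = 26.84 kPa.
P₁ (0–3.9 m) = ½×17.68×3.9 = 34.48. P₂ (3.9–7.5 m) = ½(17.68+26.84)×3.6 = 80.14.
P_w = ½ γ_w h₂² = 0.5×9.81×3.6² = 63.57. Total = 34.48+80.14+63.57 = 178.2 kN/m.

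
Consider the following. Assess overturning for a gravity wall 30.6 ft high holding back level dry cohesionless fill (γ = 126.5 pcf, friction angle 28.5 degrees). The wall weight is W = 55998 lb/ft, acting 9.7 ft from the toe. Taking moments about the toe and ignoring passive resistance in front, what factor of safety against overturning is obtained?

2.54

K_a = tan²(45° − 28.5°/2) = 0.3540.
P_a = ½K_aγH² = 0.5×0.3540×126.5×30.6² = 20960 lb/ft, acting at H/3 = 10.20 ft above the base.
Overturning moment M_o = P_a × H/3 = 20960 × 10.20 = 213800.
Resisting moment M_r = W × 9.7 = 55998 × 9.7 = 543200.
FS_overturning = M_r/M_o = 543200/213800 = 2.540.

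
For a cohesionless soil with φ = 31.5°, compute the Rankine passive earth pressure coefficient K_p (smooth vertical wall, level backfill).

K_p = (1 + sin φ)/(1 − sin φ) = tan²(45° + 31.5°/2) = 3.188.

3.19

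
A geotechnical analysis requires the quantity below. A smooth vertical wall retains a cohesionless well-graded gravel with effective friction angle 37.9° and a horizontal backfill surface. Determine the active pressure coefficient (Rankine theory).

K_a = (1 − sin φ)/(1 + sin φ) = (1 − sin 37.9°)/(1 + sin 37.9°) = 0.2389.

0.239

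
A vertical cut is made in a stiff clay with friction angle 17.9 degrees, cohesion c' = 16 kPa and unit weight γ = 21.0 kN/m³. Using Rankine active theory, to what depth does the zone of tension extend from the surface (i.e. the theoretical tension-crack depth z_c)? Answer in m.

K_a = tan²(45° − 17.9°/2) = 0.5298; √K_a = 0.7279.
The active pressure is zero where K_a γ z = 2c√K_a, so z_c = 2c/(γ√K_a) = 2×16/(21.0×0.7279) = 2.093 m.

2.09 m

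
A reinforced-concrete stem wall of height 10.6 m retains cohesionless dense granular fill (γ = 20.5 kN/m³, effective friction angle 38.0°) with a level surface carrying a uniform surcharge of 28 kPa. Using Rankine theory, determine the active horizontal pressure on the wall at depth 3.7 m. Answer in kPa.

K_a = (1 − sin φ)/(1 + sin φ) = 0.2379.
σ_v = γz + q = 20.5 × 3.7 + 28 = 103.9 kPa.
σ_h = K_a σ_v = 0.2379 × 103.9 = 24.70 kPa.

24.7 kPa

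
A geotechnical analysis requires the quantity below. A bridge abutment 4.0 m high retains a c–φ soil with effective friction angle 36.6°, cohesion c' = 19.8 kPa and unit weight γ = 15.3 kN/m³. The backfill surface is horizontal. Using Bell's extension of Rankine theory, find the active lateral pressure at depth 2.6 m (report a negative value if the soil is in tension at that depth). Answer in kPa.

K_a = (1 − sin φ)/(1 + sin φ) = 0.2530.
σ_a = K_a γ z − 2c√K_a = 0.2530×15.3×2.6 − 2×19.8×0.5029 = -9.854 kPa.

-9.85 kPa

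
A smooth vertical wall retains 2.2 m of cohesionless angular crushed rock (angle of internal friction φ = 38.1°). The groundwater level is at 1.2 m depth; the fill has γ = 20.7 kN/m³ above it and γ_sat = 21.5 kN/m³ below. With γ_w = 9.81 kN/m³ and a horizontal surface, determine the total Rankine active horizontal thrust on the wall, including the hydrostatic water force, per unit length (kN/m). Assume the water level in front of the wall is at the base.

K_a = tan²(45° − φ/2) = 0.2368.
γ' = 21.5 − 9.81 = 11.69 kN/m³. Depth below WT = 1.0 m.
σ'_h at WT = K_a γ d_w = 5.883 kPa; at base = 5.883 + K_a γ' × 1.0 = 8.651 kPa.
P₁ (0–1.2 m) = ½×5.883×1.2 = 3.530. P₂ (1.2–2.2 m) = ½(5.883+8.651)×1.0 = 7.267.
P_w = ½ γ_w h₂² = 0.5×9.81×1.0² = 4.905. Total = 3.530+7.267+4.905 = 15.70 kN/m.

15.7 kN/m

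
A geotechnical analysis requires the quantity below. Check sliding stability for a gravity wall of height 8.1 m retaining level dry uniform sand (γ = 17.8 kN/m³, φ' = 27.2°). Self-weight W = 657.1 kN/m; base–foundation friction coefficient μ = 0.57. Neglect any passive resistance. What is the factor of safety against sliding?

K_a = tan²(45° − 27.2°/2) = 0.3726.
P_a = ½K_aγH² = 0.5×0.3726×17.8×8.1² = 217.6 kN/m, acting at H/3 = 2.700 m above the base.
FS_sliding = μW / P_a = 0.57×657.1 / 217.6 = 1.722.

1.72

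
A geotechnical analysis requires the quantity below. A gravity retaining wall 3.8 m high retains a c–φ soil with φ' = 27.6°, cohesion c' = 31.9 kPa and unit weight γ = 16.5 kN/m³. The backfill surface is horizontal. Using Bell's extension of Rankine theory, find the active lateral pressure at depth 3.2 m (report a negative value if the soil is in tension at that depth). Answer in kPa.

K_a = (1 − sin φ)/(1 + sin φ) = 0.3668.
σ_a = K_a γ z − 2c√K_a = 0.3668×16.5×3.2 − 2×31.9×0.6056 = -19.27 kPa.

-19.3 kPa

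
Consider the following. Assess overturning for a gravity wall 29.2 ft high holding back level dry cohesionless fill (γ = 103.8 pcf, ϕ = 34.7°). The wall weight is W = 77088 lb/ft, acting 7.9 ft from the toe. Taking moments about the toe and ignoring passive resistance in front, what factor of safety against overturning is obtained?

5.15

K_a = tan²(45° − 34.7°/2) = 0.2745.
P_a = ½K_aγH² = 0.5×0.2745×103.8×29.2² = 12150 lb/ft, acting at H/3 = 9.733 ft above the base.
Overturning moment M_o = P_a × H/3 = 12150 × 9.733 = 118200.
Resisting moment M_r = W × 7.9 = 77088 × 7.9 = 609000.
FS_overturning = M_r/M_o = 609000/118200 = 5.151.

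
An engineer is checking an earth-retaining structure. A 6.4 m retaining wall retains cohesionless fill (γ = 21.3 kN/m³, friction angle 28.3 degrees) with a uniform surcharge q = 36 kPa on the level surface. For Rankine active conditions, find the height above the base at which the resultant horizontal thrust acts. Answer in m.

K_a = 0.3568.
Triangular part P₁ = ½K_aγH² = 155.6 at H/3 = 2.133 m; rectangular part P₂ = K_a q H = 82.20 at H/2 = 3.200 m.
ȳ = (P₁·2.133 + P₂·3.200)/(P₁+P₂) = 2.502 m.

2.50 m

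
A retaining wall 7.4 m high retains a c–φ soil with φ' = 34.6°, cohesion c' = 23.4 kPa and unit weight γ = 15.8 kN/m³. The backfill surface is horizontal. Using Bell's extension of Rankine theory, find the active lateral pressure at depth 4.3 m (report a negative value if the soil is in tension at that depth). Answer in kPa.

K_a = (1 − sin φ)/(1 + sin φ) = 0.2756.
σ_a = K_a γ z − 2c√K_a = 0.2756×15.8×4.3 − 2×23.4×0.5250 = -5.844 kPa.

-5.84 kPa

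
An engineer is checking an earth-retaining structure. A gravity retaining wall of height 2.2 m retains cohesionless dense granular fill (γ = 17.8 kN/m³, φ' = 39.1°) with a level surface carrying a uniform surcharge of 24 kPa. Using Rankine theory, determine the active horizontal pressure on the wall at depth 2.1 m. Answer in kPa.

K_a = (1 − sin φ)/(1 + sin φ) = 0.2265.
σ_v = γz + q = 17.8 × 2.1 + 24 = 61.38 kPa.
σ_h = K_a σ_v = 0.2265 × 61.38 = 13.90 kPa.

13.9 kPa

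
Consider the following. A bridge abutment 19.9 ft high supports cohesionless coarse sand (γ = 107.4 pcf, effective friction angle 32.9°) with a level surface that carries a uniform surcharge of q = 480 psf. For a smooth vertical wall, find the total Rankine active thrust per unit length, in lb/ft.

9120 lb/ft

K_a = tan²(45° − φ/2) = 0.2960.
Soil triangle: ½ K_a γ H² = 0.5×0.2960×107.4×19.9² = 6295 lb/ft.
Surcharge rectangle: K_a q H = 0.2960×480×19.9 = 2828 lb/ft.
Total = 6295 + 2828 = 9123 lb/ft.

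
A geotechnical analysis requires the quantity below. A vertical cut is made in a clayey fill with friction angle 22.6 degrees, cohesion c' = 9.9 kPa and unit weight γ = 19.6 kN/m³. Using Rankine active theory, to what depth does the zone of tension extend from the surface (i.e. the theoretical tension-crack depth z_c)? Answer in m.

1.51 m

K_a = tan²(45° − 22.6°/2) = 0.4448; √K_a = 0.6669.
The active pressure is zero where K_a γ z = 2c√K_a, so z_c = 2c/(γ√K_a) = 2×9.9/(19.6×0.6669) = 1.515 m.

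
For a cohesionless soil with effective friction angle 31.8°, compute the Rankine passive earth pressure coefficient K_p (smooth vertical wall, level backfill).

K_p = (1 + sin φ)/(1 − sin φ) = tan²(45° + 31.8°/2) = 3.228.

3.23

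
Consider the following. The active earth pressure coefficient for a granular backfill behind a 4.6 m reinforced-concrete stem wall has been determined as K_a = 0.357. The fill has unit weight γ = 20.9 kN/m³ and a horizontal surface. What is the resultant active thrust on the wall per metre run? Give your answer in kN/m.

78.9 kN/m

P = ½ K_a γ H² = 0.5 × 0.357 × 20.9 × 4.6² = 78.94 kN/m.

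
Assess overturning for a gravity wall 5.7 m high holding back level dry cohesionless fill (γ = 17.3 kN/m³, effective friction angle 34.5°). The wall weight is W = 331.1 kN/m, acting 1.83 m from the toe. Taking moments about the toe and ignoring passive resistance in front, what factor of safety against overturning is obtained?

K_a = tan²(45° − 34.5°/2) = 0.2768.
P_a = ½K_aγH² = 0.5×0.2768×17.3×5.7² = 77.79 kN/m, acting at H/3 = 1.900 m above the base.
Overturning moment M_o = P_a × H/3 = 77.79 × 1.900 = 147.8.
Resisting moment M_r = W × 1.83 = 331.1 × 1.83 = 605.9.
FS_overturning = M_r/M_o = 605.9/147.8 = 4.099.

4.10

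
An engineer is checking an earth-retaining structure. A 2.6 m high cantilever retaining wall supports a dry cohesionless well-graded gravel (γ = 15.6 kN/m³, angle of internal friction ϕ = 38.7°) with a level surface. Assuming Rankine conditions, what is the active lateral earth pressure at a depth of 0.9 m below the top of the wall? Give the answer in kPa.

K_a = (1 − sin φ)/(1 + sin φ) = 0.2306.
σ_h = K_a γ z = 0.2306 × 15.6 × 0.9 = 3.237 kPa.

3.24 kPa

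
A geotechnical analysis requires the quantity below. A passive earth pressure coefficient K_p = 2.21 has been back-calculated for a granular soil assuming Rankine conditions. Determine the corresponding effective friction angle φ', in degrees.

22.1°

K_p = (1+sin φ)/(1−sin φ) ⇒ sin φ = (K_p − 1)/(K_p + 1) = 0.3769.
φ = arcsin(0.3769) = 22.14°.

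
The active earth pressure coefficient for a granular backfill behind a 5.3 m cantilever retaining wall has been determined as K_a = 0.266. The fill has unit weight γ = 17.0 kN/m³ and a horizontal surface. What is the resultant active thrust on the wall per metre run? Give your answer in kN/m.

P = ½ K_a γ H² = 0.5 × 0.266 × 17.0 × 5.3² = 63.51 kN/m.

63.5 kN/m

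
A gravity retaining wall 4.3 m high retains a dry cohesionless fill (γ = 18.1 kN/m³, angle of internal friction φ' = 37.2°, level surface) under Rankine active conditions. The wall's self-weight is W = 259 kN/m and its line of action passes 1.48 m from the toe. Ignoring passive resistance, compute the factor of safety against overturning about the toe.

6.49

K_a = tan²(45° − 37.2°/2) = 0.2464.
P_a = ½K_aγH² = 0.5×0.2464×18.1×4.3² = 41.23 kN/m, acting at H/3 = 1.433 m above the base.
Overturning moment M_o = P_a × H/3 = 41.23 × 1.433 = 59.10.
Resisting moment M_r = W × 1.48 = 259 × 1.48 = 383.3.
FS_overturning = M_r/M_o = 383.3/59.10 = 6.486.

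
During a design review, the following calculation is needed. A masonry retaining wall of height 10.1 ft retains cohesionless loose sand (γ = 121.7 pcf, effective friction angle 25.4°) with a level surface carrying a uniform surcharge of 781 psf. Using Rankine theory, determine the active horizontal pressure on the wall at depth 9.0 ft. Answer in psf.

K_a = (1 − sin φ)/(1 + sin φ) = 0.3996.
σ_v = γz + q = 121.7 × 9.0 + 781 = 1876 psf.
σ_h = K_a σ_v = 0.3996 × 1876 = 749.9 psf.

750 psf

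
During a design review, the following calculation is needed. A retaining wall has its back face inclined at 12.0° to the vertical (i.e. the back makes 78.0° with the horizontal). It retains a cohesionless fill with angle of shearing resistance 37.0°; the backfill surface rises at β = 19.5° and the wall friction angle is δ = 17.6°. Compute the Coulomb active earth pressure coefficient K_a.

0.420

K_a = sin²(α+φ) / [sin²α · sin(α−δ) · (1 + √{sin(φ+δ)sin(φ−β) / (sin(α−δ)sin(α+β))})²].
With α = 78.0°, φ = 37.0°, δ = 17.6°, β = 19.5°: K_a = 0.4200.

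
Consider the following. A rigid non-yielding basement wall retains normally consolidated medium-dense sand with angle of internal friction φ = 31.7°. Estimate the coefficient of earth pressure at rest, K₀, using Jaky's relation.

0.475

K₀ = 1 − sin φ' = 1 − sin 31.7° = 0.4745.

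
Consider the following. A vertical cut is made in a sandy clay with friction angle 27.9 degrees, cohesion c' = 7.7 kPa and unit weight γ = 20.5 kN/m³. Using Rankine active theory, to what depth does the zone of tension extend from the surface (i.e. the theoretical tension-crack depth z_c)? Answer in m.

K_a = tan²(45° − 27.9°/2) = 0.3625; √K_a = 0.6020.
The active pressure is zero where K_a γ z = 2c√K_a, so z_c = 2c/(γ√K_a) = 2×7.7/(20.5×0.6020) = 1.248 m.

1.25 m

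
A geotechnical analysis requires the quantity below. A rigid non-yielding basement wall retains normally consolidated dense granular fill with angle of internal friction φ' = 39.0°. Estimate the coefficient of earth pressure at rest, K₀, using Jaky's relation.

0.371

K₀ = 1 − sin φ' = 1 − sin 39.0° = 0.3707.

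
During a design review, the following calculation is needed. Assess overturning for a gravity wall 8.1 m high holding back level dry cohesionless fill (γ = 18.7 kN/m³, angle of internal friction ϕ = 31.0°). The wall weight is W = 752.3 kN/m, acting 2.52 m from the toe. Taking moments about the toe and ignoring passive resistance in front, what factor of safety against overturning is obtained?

3.58

K_a = tan²(45° − 31.0°/2) = 0.3201.
P_a = ½K_aγH² = 0.5×0.3201×18.7×8.1² = 196.4 kN/m, acting at H/3 = 2.700 m above the base.
Overturning moment M_o = P_a × H/3 = 196.4 × 2.700 = 530.2.
Resisting moment M_r = W × 2.52 = 752.3 × 2.52 = 1896.
FS_overturning = M_r/M_o = 1896/530.2 = 3.576.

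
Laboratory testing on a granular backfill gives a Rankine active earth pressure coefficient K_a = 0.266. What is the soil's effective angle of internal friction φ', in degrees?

35.4°

K_a = tan²(45° − φ/2) ⇒ 45° − φ/2 = arctan(√0.266) = 27.28°.
φ = 2(45° − 27.28°) = 35.43°.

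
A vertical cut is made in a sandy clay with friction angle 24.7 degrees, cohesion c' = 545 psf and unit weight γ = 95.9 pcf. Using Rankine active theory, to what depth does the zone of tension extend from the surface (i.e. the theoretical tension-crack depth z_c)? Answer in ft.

K_a = tan²(45° − 24.7°/2) = 0.4106; √K_a = 0.6408.
The active pressure is zero where K_a γ z = 2c√K_a, so z_c = 2c/(γ√K_a) = 2×545/(95.9×0.6408) = 17.74 ft.

17.7 ft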